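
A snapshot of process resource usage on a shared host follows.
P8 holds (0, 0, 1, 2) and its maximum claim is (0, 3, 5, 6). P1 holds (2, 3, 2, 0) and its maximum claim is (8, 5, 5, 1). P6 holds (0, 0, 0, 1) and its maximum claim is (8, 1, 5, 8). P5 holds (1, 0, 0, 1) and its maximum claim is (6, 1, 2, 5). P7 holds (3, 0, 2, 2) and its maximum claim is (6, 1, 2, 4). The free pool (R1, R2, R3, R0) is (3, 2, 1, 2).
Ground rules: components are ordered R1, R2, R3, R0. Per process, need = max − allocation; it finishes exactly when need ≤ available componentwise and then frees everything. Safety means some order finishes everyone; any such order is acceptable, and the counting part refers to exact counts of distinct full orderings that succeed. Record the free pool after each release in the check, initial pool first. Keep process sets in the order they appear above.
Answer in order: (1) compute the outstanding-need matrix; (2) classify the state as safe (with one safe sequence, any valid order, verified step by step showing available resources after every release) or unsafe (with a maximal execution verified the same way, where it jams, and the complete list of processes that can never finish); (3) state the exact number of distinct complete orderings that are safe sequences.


(1) Outstanding need per process (order R1, R2, R3, R0):
  P8: (0, 3, 4, 4)
  P1: (6, 2, 3, 1)
  P6: (8, 1, 5, 7)
  P5: (5, 1, 2, 4)
  P7: (3, 1, 0, 2)
(2) SAFE — a valid safe sequence is P7, P5, P1, P8, P6.
Key observation: P7 marks the first exact bind of the order: its need (3, 1, 0, 2) fits the free (3, 2, 1, 2) with zero slack on a requested resource.
Step-by-step check:
  pool = (3, 2, 1, 2)
  run P7 (needs (3, 1, 0, 2), free (3, 2, 1, 2)); after release of (3, 0, 2, 2) the pool is (6, 2, 3, 4)
  run P5 (needs (5, 1, 2, 4), free (6, 2, 3, 4)); after release of (1, 0, 0, 1) the pool is (7, 2, 3, 5)
  run P1 (needs (6, 2, 3, 1), free (7, 2, 3, 5)); after release of (2, 3, 2, 0) the pool is (9, 5, 5, 5)
  run P8 (needs (0, 3, 4, 4), free (9, 5, 5, 5)); after release of (0, 0, 1, 2) the pool is (9, 5, 6, 7)
  run P6 (needs (8, 1, 5, 7), free (9, 5, 6, 7)); after release of (0, 0, 0, 1) the pool is (9, 5, 6, 8)
(3) The exact count: 3 of the possible complete orderings are safe sequences.


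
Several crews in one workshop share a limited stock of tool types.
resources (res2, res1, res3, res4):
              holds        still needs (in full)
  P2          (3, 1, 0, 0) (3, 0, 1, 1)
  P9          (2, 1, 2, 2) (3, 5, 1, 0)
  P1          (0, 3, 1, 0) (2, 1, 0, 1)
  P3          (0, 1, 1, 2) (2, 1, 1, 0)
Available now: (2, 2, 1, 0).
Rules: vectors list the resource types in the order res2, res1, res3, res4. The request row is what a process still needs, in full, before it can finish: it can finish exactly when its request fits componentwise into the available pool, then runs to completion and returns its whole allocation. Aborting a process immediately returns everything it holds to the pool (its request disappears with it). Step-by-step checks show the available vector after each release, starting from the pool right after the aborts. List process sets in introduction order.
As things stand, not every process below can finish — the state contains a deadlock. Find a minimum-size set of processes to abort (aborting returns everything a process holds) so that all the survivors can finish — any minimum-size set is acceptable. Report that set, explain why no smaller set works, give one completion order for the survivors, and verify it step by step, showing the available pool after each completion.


The answer: abort P2.
Key observation: the returned (3, 1, 0, 0) from P2 is what brings P9 — unrunnable before, under any order — into play at step 3.
Why nothing smaller works: aborting no one leaves the state deadlocked as given.
One survivor order: P3, P1, P9. Check, step by step (post-abort pool first):
  pool = (5, 3, 1, 0)
  P3 needs (2, 1, 1, 0) <= (5, 3, 1, 0) -> finishes; pool += (0, 1, 1, 2) = (5, 4, 2, 2)
  P1 needs (2, 1, 0, 1) <= (5, 4, 2, 2) -> finishes; pool += (0, 3, 1, 0) = (5, 7, 3, 2)
  P9 needs (3, 5, 1, 0) <= (5, 7, 3, 2) -> finishes; pool += (2, 1, 2, 2) = (7, 8, 5, 4)


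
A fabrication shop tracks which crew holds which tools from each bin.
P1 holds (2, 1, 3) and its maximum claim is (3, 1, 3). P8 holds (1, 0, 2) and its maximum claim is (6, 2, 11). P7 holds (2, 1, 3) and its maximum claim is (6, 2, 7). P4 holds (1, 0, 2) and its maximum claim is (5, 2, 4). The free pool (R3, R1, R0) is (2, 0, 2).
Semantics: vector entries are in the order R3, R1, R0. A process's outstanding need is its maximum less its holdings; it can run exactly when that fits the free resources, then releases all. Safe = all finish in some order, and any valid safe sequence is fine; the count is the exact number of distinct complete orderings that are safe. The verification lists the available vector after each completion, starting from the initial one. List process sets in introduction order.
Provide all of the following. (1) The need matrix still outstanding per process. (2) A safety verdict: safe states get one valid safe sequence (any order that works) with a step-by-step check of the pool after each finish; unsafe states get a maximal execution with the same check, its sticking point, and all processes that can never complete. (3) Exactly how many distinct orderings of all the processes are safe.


(1) Need matrix, components ordered R3, R1, R0:
  P1: (1, 0, 0)
  P8: (5, 2, 9)
  P7: (4, 1, 4)
  P4: (4, 2, 2)
(2) SAFE, for example via the order P1, P7, P4, P8.
Key observation: at P7 the run first touches a limit — (4, 1, 4) against (4, 1, 5), exact on a resource it actually requests.
Step-by-step check:
  pool = (2, 0, 2)
  P1: need (1, 0, 0) fits (2, 0, 2); releases (2, 1, 3), pool now (4, 1, 5)
  P7: need (4, 1, 4) fits (4, 1, 5); releases (2, 1, 3), pool now (6, 2, 8)
  P4: need (4, 2, 2) fits (6, 2, 8); releases (1, 0, 2), pool now (7, 2, 10)
  P8: need (5, 2, 9) fits (7, 2, 10); releases (1, 0, 2), pool now (8, 2, 12)
(3) Precisely 1 of the possible complete orderings is a safe sequence.


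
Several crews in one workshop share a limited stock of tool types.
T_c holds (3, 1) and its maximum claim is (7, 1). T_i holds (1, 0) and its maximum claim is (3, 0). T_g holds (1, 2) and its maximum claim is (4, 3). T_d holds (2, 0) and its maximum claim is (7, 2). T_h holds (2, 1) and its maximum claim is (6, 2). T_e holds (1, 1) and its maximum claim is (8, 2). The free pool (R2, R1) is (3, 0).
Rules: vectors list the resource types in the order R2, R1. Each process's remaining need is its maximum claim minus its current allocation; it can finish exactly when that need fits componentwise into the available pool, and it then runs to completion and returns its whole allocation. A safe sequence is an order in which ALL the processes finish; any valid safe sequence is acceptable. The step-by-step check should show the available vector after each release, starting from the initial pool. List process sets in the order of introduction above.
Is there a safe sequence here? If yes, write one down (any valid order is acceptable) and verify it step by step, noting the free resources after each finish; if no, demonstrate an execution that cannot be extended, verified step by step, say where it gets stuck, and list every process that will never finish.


The state is SAFE; one workable sequence: T_i, T_c, T_g, T_d, T_e, T_h.
Key observation: the order's first zero-slack moment is T_c ((4, 0) needed, (4, 0) free — a requested resource with nothing to spare).
Check, step by step:
  pool = (3, 0)
  T_i needs (2, 0) <= (3, 0) -> finishes; pool += (1, 0) = (4, 0)
  T_c needs (4, 0) <= (4, 0) -> finishes; pool += (3, 1) = (7, 1)
  T_g needs (3, 1) <= (7, 1) -> finishes; pool += (1, 2) = (8, 3)
  T_d needs (5, 2) <= (8, 3) -> finishes; pool += (2, 0) = (10, 3)
  T_e needs (7, 1) <= (10, 3) -> finishes; pool += (1, 1) = (11, 4)
  T_h needs (4, 1) <= (11, 4) -> finishes; pool += (2, 1) = (13, 5)


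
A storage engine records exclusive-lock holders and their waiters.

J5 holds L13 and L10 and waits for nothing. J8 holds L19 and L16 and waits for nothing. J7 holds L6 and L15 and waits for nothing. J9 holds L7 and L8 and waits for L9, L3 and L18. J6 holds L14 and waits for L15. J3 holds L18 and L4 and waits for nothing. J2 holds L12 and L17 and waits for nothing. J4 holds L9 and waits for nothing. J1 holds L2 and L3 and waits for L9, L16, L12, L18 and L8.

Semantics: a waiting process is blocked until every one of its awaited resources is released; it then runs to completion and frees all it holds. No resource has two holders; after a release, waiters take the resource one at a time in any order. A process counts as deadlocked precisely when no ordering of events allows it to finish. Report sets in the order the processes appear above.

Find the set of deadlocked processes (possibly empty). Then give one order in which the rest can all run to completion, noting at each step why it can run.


The deadlocked set is J9 and J1.
Key observation: the wait chain closes on itself along J9 -> J1 -> J9; no other process is dragged down with it.
The rest can finish in the order J8, J7, J4, J2, J5, J3, J6.
Verifying each step:
  J8 waits on nothing -> runs at once and releases L19 and L16
  J7 waits on nothing -> runs at once and releases L6 and L15
  J4 waits on nothing -> runs at once and releases L9
  J2 waits on nothing -> runs at once and releases L12 and L17
  J5 waits on nothing -> runs at once and releases L13 and L10
  J3 waits on nothing -> runs at once and releases L18 and L4
  J6: everything it awaited (L15) is free; runs, freeing L14


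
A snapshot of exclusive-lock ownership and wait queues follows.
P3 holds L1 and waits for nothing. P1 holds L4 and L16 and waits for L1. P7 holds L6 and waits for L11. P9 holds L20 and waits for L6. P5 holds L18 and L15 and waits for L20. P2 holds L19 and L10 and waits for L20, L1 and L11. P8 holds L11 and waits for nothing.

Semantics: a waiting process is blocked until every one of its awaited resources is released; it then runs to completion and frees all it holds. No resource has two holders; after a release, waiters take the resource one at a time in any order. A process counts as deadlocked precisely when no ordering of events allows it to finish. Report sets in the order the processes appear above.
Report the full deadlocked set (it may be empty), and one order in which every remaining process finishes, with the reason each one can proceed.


The deadlocked set is empty.
Key observation: the waits form no ring: some process can always run, and its releases unblock the others one by one.
One completion order for the rest: P8, P7, P9, P3, P2, P5, P1.
Step-by-step check:
  P8: no waits; runs immediately, freeing L11
  P7 waits on L11 — all released -> runs and releases L6
  P9 waits on L6 — all released -> runs and releases L20
  P3: no waits; runs immediately, freeing L1
  P2 waits on L20, L1 and L11 — all released -> runs and releases L19 and L10
  P5 waits on L20 — all released -> runs and releases L18 and L15
  P1 waits on L1 — all released -> runs and releases L4 and L16


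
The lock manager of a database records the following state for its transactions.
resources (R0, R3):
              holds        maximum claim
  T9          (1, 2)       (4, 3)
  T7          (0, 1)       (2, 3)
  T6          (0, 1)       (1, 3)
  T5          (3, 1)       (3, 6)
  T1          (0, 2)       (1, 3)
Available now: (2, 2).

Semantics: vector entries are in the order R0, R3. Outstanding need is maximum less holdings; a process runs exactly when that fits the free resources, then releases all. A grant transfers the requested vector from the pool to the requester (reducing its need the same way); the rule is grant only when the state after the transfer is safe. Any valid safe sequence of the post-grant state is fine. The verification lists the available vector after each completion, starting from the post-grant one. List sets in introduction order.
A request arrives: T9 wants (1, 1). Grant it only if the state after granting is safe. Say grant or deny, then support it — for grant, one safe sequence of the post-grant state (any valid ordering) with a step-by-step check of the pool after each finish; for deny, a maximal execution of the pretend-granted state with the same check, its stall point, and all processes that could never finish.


DENY — the pretend-granted state is unsafe.
Key observation: after T1, T6 the pool peaks at (1, 4), and each blocked process is short somewhere: T9 on R0; T7 on R0; T5 on R3.
Pretend the grant happened; the run T1, T6 goes as far as possible. Step-by-step check:
  pool = (1, 1)
  run T1 (needs (1, 1), free (1, 1)); after release of (0, 2) the pool is (1, 3)
  run T6 (needs (1, 2), free (1, 3)); after release of (0, 1) the pool is (1, 4)
  blocked: T9 wants (2, 0), pool (1, 4) — not enough R0
  blocked: T7 wants (2, 2), pool (1, 4) — not enough R0
  blocked: T5 wants (0, 5), pool (1, 4) — not enough R3
Post-grant, the permanently blocked set is T9, T7 and T5.


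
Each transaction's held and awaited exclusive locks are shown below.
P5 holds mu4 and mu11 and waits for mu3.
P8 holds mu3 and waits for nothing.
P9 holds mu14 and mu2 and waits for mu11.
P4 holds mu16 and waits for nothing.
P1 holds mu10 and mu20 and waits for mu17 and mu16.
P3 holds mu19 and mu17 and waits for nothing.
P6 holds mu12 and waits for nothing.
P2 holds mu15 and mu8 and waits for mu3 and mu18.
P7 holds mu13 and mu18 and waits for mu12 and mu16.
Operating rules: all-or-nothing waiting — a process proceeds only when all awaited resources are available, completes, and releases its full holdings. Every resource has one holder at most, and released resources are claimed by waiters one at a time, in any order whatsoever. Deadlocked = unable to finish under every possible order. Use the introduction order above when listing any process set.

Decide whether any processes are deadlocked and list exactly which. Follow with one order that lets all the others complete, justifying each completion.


The deadlocked set is empty.
Key observation: the wait relation is loop-free; peeling off processes with no waits unwinds the whole state.
The rest can finish in the order P8, P3, P5, P4, P6, P1, P9, P7, P2.
Step-by-step check:
  P8 waits on nothing -> runs at once and releases mu3
  P3 waits on nothing -> runs at once and releases mu19 and mu17
  run P5 (all its waits — mu3 — are resolved); releases mu4 and mu11
  P4 waits on nothing -> runs at once and releases mu16
  P6 waits on nothing -> runs at once and releases mu12
  run P1 (all its waits — mu17 and mu16 — are resolved); releases mu10 and mu20
  run P9 (all its waits — mu11 — are resolved); releases mu14 and mu2
  run P7 (all its waits — mu12 and mu16 — are resolved); releases mu13 and mu18
  run P2 (all its waits — mu3 and mu18 — are resolved); releases mu15 and mu8


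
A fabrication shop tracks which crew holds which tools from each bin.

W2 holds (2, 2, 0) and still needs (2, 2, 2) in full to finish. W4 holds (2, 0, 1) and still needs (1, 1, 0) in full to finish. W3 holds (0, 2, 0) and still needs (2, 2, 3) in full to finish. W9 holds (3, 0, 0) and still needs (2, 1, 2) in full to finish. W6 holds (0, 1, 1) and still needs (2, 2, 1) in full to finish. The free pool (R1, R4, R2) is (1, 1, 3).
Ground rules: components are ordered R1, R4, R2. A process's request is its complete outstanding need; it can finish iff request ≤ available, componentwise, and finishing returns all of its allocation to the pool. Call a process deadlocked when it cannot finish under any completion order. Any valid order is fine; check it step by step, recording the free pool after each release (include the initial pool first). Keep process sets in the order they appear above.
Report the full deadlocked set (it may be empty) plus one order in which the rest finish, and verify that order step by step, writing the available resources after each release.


Deadlocked set: W2, W3 and W6.
Key observation: no order helps: past W4, W9, the free pool tops out at (6, 1, 4), below what each blocked process needs in R4.
The rest can finish in the order W4, W9. Verifying each step:
  pool = (1, 1, 3)
  W4: need (1, 1, 0) fits (1, 1, 3); releases (2, 0, 1), pool now (3, 1, 4)
  W9: need (2, 1, 2) fits (3, 1, 4); releases (3, 0, 0), pool now (6, 1, 4)
The blocked processes can never fit:
  W2 cannot run: need (2, 2, 2) vs free (6, 1, 4) (insufficient R4)
  W3 cannot run: need (2, 2, 3) vs free (6, 1, 4) (insufficient R4)
  W6 cannot run: need (2, 2, 1) vs free (6, 1, 4) (insufficient R4)


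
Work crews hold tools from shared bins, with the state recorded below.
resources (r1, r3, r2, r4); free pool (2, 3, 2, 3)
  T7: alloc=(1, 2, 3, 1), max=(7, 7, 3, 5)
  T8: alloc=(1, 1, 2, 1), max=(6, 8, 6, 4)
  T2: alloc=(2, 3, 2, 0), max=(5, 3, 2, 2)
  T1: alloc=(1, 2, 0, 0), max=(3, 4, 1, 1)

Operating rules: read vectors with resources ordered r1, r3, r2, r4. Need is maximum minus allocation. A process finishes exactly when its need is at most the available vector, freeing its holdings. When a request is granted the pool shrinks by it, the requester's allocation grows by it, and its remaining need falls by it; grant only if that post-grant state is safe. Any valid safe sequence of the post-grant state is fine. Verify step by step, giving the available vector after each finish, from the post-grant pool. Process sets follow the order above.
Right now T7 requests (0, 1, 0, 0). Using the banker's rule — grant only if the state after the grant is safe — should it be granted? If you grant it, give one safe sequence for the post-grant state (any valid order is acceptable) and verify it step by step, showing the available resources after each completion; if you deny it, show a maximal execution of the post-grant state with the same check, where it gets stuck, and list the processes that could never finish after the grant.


GRANT — the state after the grant stays safe, e.g. via T1, T2, T8, T7.
Key observation: even at the reduced pool (2, 2, 2, 3), T1 fits immediately, so safety survives the grant.
Step-by-step check of the post-grant state:
  pool = (2, 2, 2, 3)
  T1 needs (2, 2, 1, 1) <= (2, 2, 2, 3) -> finishes; pool += (1, 2, 0, 0) = (3, 4, 2, 3)
  T2 needs (3, 0, 0, 2) <= (3, 4, 2, 3) -> finishes; pool += (2, 3, 2, 0) = (5, 7, 4, 3)
  T8 needs (5, 7, 4, 3) <= (5, 7, 4, 3) -> finishes; pool += (1, 1, 2, 1) = (6, 8, 6, 4)
  T7 needs (6, 4, 0, 4) <= (6, 8, 6, 4) -> finishes; pool += (1, 3, 3, 1) = (7, 11, 9, 5)


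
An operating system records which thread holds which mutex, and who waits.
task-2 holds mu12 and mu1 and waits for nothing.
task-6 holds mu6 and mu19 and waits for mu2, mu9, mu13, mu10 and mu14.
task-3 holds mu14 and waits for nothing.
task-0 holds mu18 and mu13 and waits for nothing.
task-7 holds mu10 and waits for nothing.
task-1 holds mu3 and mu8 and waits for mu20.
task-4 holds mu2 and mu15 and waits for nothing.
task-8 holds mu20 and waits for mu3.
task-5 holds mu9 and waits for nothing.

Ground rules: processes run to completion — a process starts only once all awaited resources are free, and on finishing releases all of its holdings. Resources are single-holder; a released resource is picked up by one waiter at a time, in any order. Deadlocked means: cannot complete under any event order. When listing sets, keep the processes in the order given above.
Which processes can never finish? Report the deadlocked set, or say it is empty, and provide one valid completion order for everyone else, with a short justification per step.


Deadlocked: task-1 and task-8.
Key observation: the waits loop around task-1 -> task-8 -> task-1 with no way out; no other process is dragged down with it.
A valid finishing order for the others: task-4, task-5, task-3, task-7, task-2, task-0, task-6.
Walking it through:
  run task-4 (it waits on nothing); releases mu2 and mu15
  run task-5 (it waits on nothing); releases mu9
  run task-3 (it waits on nothing); releases mu14
  run task-7 (it waits on nothing); releases mu10
  run task-2 (it waits on nothing); releases mu12 and mu1
  run task-0 (it waits on nothing); releases mu18 and mu13
  run task-6 (all its waits — mu2, mu9, mu13, mu10 and mu14 — are resolved); releases mu6 and mu19


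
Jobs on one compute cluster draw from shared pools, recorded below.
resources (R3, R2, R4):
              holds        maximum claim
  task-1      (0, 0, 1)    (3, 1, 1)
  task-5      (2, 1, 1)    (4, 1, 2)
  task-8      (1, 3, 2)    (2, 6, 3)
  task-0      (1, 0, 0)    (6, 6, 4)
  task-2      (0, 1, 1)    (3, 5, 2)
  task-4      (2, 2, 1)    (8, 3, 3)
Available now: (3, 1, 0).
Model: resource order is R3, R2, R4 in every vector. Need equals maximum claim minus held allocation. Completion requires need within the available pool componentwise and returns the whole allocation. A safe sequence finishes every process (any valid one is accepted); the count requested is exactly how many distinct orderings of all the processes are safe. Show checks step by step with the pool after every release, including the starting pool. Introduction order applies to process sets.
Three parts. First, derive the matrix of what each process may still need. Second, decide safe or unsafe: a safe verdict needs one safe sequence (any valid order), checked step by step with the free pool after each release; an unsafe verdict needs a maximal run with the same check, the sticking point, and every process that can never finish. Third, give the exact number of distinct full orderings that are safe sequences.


(1) Outstanding need per process (order R3, R2, R4):
  task-1: (3, 1, 0)
  task-5: (2, 0, 1)
  task-8: (1, 3, 1)
  task-0: (5, 6, 4)
  task-2: (3, 4, 1)
  task-4: (6, 1, 2)
(2) UNSAFE.
Key observation: after task-1, task-5 the pool peaks at (5, 2, 2), and each blocked process is short somewhere: task-8 on R2; task-0 on R2, R4; task-2 on R2; task-4 on R3.
Going as far as possible: task-1, task-5; after that, nothing fits. Verifying each step:
  pool = (3, 1, 0)
  run task-1 (needs (3, 1, 0), free (3, 1, 0)); after release of (0, 0, 1) the pool is (3, 1, 1)
  run task-5 (needs (2, 0, 1), free (3, 1, 1)); after release of (2, 1, 1) the pool is (5, 2, 2)
  task-8 still needs (1, 3, 1) but only (5, 2, 2) is free — short on R2
  task-0 still needs (5, 6, 4) but only (5, 2, 2) is free — short on R2 and R4
  task-2 still needs (3, 4, 1) but only (5, 2, 2) is free — short on R2
  task-4 still needs (6, 1, 2) but only (5, 2, 2) is free — short on R3
Permanently blocked: task-8, task-0, task-2 and task-4.
(3) The exact count: 0 of the possible complete orderings are safe sequences.


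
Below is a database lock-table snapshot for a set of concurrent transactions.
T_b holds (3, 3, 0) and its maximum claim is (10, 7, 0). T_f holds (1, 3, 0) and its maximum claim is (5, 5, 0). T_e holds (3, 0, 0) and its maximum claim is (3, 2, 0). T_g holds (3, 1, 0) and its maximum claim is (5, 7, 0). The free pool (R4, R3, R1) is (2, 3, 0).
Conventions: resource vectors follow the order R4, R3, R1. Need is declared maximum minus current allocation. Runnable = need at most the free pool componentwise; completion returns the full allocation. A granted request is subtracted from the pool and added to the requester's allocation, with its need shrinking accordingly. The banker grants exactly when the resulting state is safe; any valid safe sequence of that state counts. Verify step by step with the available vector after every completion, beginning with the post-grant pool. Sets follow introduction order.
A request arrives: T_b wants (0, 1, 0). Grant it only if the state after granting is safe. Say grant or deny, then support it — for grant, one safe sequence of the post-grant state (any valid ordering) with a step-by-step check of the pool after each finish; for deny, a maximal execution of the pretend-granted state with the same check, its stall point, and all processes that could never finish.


DENY. Granting would leave the state unsafe.
Key observation: after T_e, T_f the pool peaks at (6, 5, 0), and each blocked process is short somewhere: T_b on R4; T_g on R3.
After a pretend grant, a maximal execution: T_e, T_f — then nothing else fits. Walking it through:
  pool = (2, 2, 0)
  run T_e (needs (0, 2, 0), free (2, 2, 0)); after release of (3, 0, 0) the pool is (5, 2, 0)
  run T_f (needs (4, 2, 0), free (5, 2, 0)); after release of (1, 3, 0) the pool is (6, 5, 0)
  T_b still needs (7, 3, 0) but only (6, 5, 0) is free — short on R4
  T_g still needs (2, 6, 0) but only (6, 5, 0) is free — short on R3
Processes that could never finish after the grant: T_b and T_g.


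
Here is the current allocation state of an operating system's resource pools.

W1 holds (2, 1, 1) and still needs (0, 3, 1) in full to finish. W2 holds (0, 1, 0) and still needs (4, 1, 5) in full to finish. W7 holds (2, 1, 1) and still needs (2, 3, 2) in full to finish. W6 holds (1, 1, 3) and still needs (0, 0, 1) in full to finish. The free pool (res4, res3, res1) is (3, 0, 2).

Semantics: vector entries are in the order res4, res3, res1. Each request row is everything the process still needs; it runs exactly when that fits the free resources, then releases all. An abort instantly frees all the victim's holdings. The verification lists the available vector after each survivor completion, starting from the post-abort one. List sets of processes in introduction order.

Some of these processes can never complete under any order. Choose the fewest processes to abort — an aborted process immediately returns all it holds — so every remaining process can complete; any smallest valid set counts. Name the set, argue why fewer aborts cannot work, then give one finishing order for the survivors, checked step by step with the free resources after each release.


The answer: abort W1.
Key observation: aborting W1 returns (2, 1, 1), and W7 — hopeless before — runs at step 3 with the returned capacity in the pool.
No smaller set exists: with zero aborts the deadlock remains.
The survivors complete as W6, W2, W7. Check, step by step (starting from the post-abort pool):
  pool = (5, 1, 3)
  W6 needs (0, 0, 1) <= (5, 1, 3) -> finishes; pool += (1, 1, 3) = (6, 2, 6)
  W2 needs (4, 1, 5) <= (6, 2, 6) -> finishes; pool += (0, 1, 0) = (6, 3, 6)
  W7 needs (2, 3, 2) <= (6, 3, 6) -> finishes; pool += (2, 1, 1) = (8, 4, 7)


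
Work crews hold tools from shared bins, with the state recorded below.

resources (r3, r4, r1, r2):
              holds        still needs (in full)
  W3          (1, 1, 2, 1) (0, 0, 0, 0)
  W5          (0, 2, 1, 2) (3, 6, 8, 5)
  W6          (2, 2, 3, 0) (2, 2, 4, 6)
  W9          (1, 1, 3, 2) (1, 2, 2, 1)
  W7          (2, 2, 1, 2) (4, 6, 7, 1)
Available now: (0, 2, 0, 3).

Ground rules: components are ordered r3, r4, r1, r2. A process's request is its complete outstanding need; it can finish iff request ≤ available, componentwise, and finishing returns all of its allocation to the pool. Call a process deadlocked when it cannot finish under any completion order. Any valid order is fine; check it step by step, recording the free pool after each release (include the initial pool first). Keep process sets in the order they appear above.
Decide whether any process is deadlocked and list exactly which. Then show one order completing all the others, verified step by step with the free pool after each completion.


The deadlocked set is empty.
Key observation: there is always a runnable process — W3 first — so the state unwinds completely.
A valid finishing order for the others: W3, W9, W6, W5, W7. Step-by-step check:
  pool = (0, 2, 0, 3)
  W3: need (0, 0, 0, 0) fits (0, 2, 0, 3); releases (1, 1, 2, 1), pool now (1, 3, 2, 4)
  W9: need (1, 2, 2, 1) fits (1, 3, 2, 4); releases (1, 1, 3, 2), pool now (2, 4, 5, 6)
  W6: need (2, 2, 4, 6) fits (2, 4, 5, 6); releases (2, 2, 3, 0), pool now (4, 6, 8, 6)
  W5: need (3, 6, 8, 5) fits (4, 6, 8, 6); releases (0, 2, 1, 2), pool now (4, 8, 9, 8)
  W7: need (4, 6, 7, 1) fits (4, 8, 9, 8); releases (2, 2, 1, 2), pool now (6, 10, 10, 10)


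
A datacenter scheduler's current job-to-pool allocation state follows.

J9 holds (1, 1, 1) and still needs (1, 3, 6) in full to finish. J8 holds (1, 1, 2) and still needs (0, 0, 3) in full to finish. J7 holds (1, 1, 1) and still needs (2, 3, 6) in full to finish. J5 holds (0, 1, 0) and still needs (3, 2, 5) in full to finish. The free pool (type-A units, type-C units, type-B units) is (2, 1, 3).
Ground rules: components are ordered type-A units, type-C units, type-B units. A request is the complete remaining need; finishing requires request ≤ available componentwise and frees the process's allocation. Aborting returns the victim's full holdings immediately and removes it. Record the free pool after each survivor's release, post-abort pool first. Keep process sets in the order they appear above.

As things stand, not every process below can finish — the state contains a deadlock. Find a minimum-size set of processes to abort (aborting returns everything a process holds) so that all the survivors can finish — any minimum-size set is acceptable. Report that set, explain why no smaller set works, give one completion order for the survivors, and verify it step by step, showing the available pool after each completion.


The answer: abort J7.
Key observation: the returned (1, 1, 1) from J7 is what brings J9 — unrunnable before, under any order — into play at step 2.
Why nothing smaller works: aborting no one leaves the state deadlocked as given.
One survivor order: J8, J9, J5. Check, step by step (post-abort pool first):
  pool = (3, 2, 4)
  J8 needs (0, 0, 3) <= (3, 2, 4) -> finishes; pool += (1, 1, 2) = (4, 3, 6)
  J9 needs (1, 3, 6) <= (4, 3, 6) -> finishes; pool += (1, 1, 1) = (5, 4, 7)
  J5 needs (3, 2, 5) <= (5, 4, 7) -> finishes; pool += (0, 1, 0) = (5, 5, 7)


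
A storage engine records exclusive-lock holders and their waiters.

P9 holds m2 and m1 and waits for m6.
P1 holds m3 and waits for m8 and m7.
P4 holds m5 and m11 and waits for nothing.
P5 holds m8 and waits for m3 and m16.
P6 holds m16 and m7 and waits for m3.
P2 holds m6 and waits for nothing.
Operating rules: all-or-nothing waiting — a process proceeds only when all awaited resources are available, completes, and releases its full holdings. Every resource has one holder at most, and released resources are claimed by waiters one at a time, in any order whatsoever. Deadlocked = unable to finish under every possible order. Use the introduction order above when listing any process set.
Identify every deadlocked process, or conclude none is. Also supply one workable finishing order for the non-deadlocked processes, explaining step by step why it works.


Deadlocked set: P1, P5 and P6.
Key observation: the knot is the closed ring of waits P1 -> P5 -> P1; P6 is caught in further circular waits.
A valid finishing order for the others: P2, P9, P4.
Walking it through:
  run P2 (it waits on nothing); releases m6
  run P9 (all its waits — m6 — are resolved); releases m2 and m1
  run P4 (it waits on nothing); releases m5 and m11


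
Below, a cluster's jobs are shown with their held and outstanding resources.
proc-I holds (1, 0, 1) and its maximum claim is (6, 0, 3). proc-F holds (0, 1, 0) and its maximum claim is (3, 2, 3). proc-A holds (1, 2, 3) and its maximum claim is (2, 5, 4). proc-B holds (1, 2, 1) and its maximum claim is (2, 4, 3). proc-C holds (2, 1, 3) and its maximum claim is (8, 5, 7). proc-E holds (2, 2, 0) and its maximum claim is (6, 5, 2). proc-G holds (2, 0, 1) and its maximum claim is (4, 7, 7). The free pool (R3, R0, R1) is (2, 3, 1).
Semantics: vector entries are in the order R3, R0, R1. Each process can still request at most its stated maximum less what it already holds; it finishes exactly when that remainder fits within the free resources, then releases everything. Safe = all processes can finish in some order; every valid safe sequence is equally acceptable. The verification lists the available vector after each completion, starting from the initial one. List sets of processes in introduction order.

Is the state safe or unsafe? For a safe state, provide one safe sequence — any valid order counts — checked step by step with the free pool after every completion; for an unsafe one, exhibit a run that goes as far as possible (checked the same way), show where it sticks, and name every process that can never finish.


SAFE — a valid safe sequence is proc-A, proc-B, proc-E, proc-I, proc-C, proc-G, proc-F.
Key observation: proc-A is the earliest step where a requested resource binds exactly: need (1, 3, 1), pool (2, 3, 1) at its turn.
Check, step by step:
  pool = (2, 3, 1)
  proc-A needs (1, 3, 1) <= (2, 3, 1) -> finishes; pool += (1, 2, 3) = (3, 5, 4)
  proc-B needs (1, 2, 2) <= (3, 5, 4) -> finishes; pool += (1, 2, 1) = (4, 7, 5)
  proc-E needs (4, 3, 2) <= (4, 7, 5) -> finishes; pool += (2, 2, 0) = (6, 9, 5)
  proc-I needs (5, 0, 2) <= (6, 9, 5) -> finishes; pool += (1, 0, 1) = (7, 9, 6)
  proc-C needs (6, 4, 4) <= (7, 9, 6) -> finishes; pool += (2, 1, 3) = (9, 10, 9)
  proc-G needs (2, 7, 6) <= (9, 10, 9) -> finishes; pool += (2, 0, 1) = (11, 10, 10)
  proc-F needs (3, 1, 3) <= (11, 10, 10) -> finishes; pool += (0, 1, 0) = (11, 11, 10)


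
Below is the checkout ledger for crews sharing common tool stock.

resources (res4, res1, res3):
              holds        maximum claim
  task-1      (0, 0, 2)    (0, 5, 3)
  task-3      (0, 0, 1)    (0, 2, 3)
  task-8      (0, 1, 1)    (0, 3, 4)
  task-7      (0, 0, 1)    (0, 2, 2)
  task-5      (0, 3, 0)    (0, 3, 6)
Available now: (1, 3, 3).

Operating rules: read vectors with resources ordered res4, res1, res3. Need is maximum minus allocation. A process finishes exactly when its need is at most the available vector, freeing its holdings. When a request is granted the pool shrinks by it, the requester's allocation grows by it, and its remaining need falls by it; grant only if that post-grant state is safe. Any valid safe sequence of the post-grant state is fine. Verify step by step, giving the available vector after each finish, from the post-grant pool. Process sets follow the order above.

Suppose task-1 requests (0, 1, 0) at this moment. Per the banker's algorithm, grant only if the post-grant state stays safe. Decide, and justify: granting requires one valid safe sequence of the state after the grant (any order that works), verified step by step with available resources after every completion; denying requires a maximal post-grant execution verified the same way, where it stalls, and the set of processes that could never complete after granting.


GRANT — the state after the grant stays safe, e.g. via task-3, task-7, task-8, task-5, task-1.
Key observation: after the grant the pool drops to (1, 2, 3), which still lets task-3 finish first and unwind the rest.
Check on the post-grant state, step by step:
  pool = (1, 2, 3)
  task-3 needs (0, 2, 2) <= (1, 2, 3) -> finishes; pool += (0, 0, 1) = (1, 2, 4)
  task-7 needs (0, 2, 1) <= (1, 2, 4) -> finishes; pool += (0, 0, 1) = (1, 2, 5)
  task-8 needs (0, 2, 3) <= (1, 2, 5) -> finishes; pool += (0, 1, 1) = (1, 3, 6)
  task-5 needs (0, 0, 6) <= (1, 3, 6) -> finishes; pool += (0, 3, 0) = (1, 6, 6)
  task-1 needs (0, 4, 1) <= (1, 6, 6) -> finishes; pool += (0, 1, 2) = (1, 7, 8)


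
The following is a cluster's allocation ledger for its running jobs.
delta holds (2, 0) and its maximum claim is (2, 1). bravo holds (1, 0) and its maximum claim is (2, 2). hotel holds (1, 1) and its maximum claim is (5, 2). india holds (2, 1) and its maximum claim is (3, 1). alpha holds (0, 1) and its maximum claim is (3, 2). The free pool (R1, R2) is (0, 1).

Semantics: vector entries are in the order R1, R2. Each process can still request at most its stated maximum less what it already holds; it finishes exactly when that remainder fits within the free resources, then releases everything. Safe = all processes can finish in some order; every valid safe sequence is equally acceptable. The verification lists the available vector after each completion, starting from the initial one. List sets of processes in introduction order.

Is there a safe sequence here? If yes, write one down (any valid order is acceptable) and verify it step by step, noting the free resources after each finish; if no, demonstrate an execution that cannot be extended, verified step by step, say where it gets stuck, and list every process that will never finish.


SAFE — a valid safe sequence is delta, india, hotel, bravo, alpha.
Key observation: the first exact fit in this order is delta — it needs (0, 1) with (0, 1) free, meeting a requested resource to the last unit.
Verifying each step:
  pool = (0, 1)
  run delta (needs (0, 1), free (0, 1)); after release of (2, 0) the pool is (2, 1)
  run india (needs (1, 0), free (2, 1)); after release of (2, 1) the pool is (4, 2)
  run hotel (needs (4, 1), free (4, 2)); after release of (1, 1) the pool is (5, 3)
  run bravo (needs (1, 2), free (5, 3)); after release of (1, 0) the pool is (6, 3)
  run alpha (needs (3, 1), free (6, 3)); after release of (0, 1) the pool is (6, 4)


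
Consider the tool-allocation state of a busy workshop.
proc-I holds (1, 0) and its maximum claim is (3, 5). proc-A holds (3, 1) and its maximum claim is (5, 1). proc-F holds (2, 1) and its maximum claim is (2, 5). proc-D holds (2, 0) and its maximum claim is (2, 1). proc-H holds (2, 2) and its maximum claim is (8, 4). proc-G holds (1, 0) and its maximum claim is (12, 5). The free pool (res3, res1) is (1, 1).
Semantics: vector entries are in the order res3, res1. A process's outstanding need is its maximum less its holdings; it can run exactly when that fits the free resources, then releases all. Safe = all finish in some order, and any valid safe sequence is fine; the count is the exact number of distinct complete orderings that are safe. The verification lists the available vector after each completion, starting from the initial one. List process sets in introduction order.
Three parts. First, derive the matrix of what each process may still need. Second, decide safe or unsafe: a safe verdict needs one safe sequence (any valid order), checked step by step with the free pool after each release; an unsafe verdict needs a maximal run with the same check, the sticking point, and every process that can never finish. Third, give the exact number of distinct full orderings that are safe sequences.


(1) Outstanding need per process (order res3, res1):
  proc-I: (2, 5)
  proc-A: (2, 0)
  proc-F: (0, 4)
  proc-D: (0, 1)
  proc-H: (6, 2)
  proc-G: (11, 5)
(2) SAFE. One safe sequence: proc-D, proc-A, proc-H, proc-F, proc-I, proc-G.
Key observation: the order's first zero-slack moment is proc-D ((0, 1) needed, (1, 1) free — a requested resource with nothing to spare).
Check, step by step:
  pool = (1, 1)
  proc-D needs (0, 1) <= (1, 1) -> finishes; pool += (2, 0) = (3, 1)
  proc-A needs (2, 0) <= (3, 1) -> finishes; pool += (3, 1) = (6, 2)
  proc-H needs (6, 2) <= (6, 2) -> finishes; pool += (2, 2) = (8, 4)
  proc-F needs (0, 4) <= (8, 4) -> finishes; pool += (2, 1) = (10, 5)
  proc-I needs (2, 5) <= (10, 5) -> finishes; pool += (1, 0) = (11, 5)
  proc-G needs (11, 5) <= (11, 5) -> finishes; pool += (1, 0) = (12, 5)
(3) Exactly 1 of the possible complete orderings is a safe sequence.


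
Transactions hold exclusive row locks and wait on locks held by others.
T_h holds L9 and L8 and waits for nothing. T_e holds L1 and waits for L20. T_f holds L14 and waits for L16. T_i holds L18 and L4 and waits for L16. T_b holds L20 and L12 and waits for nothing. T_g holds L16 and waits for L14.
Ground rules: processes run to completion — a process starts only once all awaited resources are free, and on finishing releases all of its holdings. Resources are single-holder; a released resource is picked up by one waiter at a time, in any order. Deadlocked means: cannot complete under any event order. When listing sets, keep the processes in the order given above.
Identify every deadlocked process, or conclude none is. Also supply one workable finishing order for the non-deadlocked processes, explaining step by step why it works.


Deadlocked set: T_f, T_i and T_g.
Key observation: along T_f -> T_g -> T_f, each member waits on what the next one holds — a deadlock; T_i waits into the deadlock from upstream.
The rest can finish in the order T_b, T_h, T_e.
Check, step by step:
  T_b waits on nothing -> runs at once and releases L20 and L12
  T_h waits on nothing -> runs at once and releases L9 and L8
  T_e: everything it awaited (L20) is free; runs, freeing L1
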